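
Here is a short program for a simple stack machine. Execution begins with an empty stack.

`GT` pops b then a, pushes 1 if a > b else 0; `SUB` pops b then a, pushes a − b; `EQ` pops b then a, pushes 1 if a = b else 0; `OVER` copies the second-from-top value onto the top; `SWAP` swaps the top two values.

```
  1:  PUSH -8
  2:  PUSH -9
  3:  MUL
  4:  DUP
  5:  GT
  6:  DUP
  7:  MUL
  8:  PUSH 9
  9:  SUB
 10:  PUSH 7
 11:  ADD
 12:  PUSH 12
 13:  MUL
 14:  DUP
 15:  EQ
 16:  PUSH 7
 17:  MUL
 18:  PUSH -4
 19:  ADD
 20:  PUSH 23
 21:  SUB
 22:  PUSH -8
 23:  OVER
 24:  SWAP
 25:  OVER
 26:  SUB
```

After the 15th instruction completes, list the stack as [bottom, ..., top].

PUSH -8  [-8]
PUSH -9  [-8, -9]
MUL      [72]
DUP      [72, 72]
GT       [0]
DUP      [0, 0]
MUL      [0]
PUSH 9   [0, 9]
SUB      [-9]
PUSH 7   [-9, 7]
ADD      [-2]
PUSH 12  [-2, 12]
MUL      [-24]
DUP      [-24, -24]
EQ       [1]

[1]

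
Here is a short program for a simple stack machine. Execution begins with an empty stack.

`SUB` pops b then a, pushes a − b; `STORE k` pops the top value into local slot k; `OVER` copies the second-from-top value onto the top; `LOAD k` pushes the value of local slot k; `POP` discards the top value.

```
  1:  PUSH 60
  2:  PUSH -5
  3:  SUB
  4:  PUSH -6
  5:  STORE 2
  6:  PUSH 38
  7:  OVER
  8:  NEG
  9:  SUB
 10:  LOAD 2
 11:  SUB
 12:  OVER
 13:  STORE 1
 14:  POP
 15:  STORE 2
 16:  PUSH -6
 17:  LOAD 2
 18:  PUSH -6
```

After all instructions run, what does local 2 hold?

65

PUSH 60 : 60
PUSH -5 : 60 -5
SUB     : 65
PUSH -6 : 65 -6
STORE 2 : 65
PUSH 38 : 65 38
OVER    : 65 38 65
NEG     : 65 38 -65
SUB     : 65 103
LOAD 2  : 65 103 -6
SUB     : 65 109
OVER    : 65 109 65
STORE 1 : 65 109
POP     : 65
STORE 2 : (empty)
PUSH -6 : -6
LOAD 2  : -6 65
PUSH -6 : -6 65 -6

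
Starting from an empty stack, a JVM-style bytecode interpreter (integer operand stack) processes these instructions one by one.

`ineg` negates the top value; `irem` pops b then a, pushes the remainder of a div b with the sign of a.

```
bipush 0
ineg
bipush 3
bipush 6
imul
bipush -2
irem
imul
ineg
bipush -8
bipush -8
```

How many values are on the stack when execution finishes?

3

bipush 0  → 0
ineg      → 0
bipush 3  → 0 3
bipush 6  → 0 3 6
imul      → 0 18
bipush -2 → 0 18 -2
irem      → 0 0
imul      → 0
ineg      → 0
bipush -8 → 0 -8
bipush -8 → 0 -8 -8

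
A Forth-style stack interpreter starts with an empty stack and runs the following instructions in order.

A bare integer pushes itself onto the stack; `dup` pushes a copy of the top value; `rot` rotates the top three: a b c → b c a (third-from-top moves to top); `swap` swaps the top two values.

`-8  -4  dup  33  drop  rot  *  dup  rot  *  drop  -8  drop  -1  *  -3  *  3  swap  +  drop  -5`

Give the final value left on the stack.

-8   -> [-8]
-4   -> [-8, -4]
dup  -> [-8, -4, -4]
33   -> [-8, -4, -4, 33]
drop -> [-8, -4, -4]
rot  -> [-4, -4, -8]
*    -> [-4, 32]
dup  -> [-4, 32, 32]
rot  -> [32, 32, -4]
*    -> [32, -128]
drop -> [32]
-8   -> [32, -8]
drop -> [32]
-1   -> [32, -1]
*    -> [-32]
-3   -> [-32, -3]
*    -> [96]
3    -> [96, 3]
swap -> [3, 96]
+    -> [99]
drop -> []
-5   -> [-5]

-5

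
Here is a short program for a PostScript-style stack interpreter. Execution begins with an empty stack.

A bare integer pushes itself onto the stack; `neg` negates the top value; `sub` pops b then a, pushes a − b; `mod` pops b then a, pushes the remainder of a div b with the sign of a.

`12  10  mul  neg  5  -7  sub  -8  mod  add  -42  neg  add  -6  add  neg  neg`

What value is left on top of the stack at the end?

12  → 12
10  → 12 10
mul → 120
neg → -120
5   → -120 5
-7  → -120 5 -7
sub → -120 12
-8  → -120 12 -8
mod → -120 4
add → -116
-42 → -116 -42
neg → -116 42
add → -74
-6  → -74 -6
add → -80
neg → 80
neg → -80

-80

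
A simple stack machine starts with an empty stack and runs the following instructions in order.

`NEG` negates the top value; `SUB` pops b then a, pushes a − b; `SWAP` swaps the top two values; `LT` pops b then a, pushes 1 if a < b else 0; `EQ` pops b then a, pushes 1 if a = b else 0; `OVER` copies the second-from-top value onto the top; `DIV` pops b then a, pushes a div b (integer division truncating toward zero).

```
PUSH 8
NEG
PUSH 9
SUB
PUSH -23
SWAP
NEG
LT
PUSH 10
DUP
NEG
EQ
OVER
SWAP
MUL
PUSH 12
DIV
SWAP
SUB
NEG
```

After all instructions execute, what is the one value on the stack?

1

PUSH 8    8
NEG       -8
PUSH 9    -8 9
SUB       -17
PUSH -23  -17 -23
SWAP      -23 -17
NEG       -23 17
LT        1
PUSH 10   1 10
DUP       1 10 10
NEG       1 10 -10
EQ        1 0
OVER      1 0 1
SWAP      1 1 0
MUL       1 0
PUSH 12   1 0 12
DIV       1 0
SWAP      0 1
SUB       -1
NEG       1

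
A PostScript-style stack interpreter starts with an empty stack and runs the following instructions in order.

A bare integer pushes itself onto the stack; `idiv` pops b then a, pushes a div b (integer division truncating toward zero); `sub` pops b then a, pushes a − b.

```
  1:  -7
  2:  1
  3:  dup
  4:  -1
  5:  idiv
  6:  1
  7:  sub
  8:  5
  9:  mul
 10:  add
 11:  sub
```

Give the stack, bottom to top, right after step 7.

[-7, 1, -2]

-7    -7
1     -7 1
dup   -7 1 1
-1    -7 1 1 -1
idiv  -7 1 -1
1     -7 1 -1 1
sub   -7 1 -2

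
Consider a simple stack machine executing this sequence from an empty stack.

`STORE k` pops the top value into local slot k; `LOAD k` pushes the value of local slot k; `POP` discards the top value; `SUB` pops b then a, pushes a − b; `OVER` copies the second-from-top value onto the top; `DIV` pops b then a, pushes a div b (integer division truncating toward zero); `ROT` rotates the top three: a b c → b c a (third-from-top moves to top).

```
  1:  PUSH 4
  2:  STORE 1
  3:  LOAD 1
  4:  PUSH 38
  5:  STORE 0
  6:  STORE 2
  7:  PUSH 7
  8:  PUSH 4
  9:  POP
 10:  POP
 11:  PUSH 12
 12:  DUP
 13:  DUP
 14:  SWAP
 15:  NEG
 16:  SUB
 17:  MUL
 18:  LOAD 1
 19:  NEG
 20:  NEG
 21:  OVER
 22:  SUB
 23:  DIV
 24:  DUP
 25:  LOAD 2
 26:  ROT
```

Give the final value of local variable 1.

PUSH 4   4
STORE 1  (empty)
LOAD 1   4
PUSH 38  4 38
STORE 0  4
STORE 2  (empty)
PUSH 7   7
PUSH 4   7 4
POP      7
POP      (empty)
PUSH 12  12
DUP      12 12
DUP      12 12 12
SWAP     12 12 12
NEG      12 12 -12
SUB      12 24
MUL      288
LOAD 1   288 4
NEG      288 -4
NEG      288 4
OVER     288 4 288
SUB      288 -284
DIV      -1
DUP      -1 -1
LOAD 2   -1 -1 4
ROT      -1 4 -1

4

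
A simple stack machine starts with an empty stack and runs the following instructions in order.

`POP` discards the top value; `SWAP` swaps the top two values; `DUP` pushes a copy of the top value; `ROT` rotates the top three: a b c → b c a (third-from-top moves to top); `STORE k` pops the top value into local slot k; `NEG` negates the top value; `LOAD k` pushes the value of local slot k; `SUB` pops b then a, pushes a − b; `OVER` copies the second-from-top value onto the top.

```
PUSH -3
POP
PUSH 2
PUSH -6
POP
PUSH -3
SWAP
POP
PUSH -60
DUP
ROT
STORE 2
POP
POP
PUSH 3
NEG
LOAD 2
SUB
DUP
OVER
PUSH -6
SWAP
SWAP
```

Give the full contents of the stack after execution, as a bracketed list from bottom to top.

[0, 0, 0, -6]

PUSH -3  -> [-3]
POP      -> []
PUSH 2   -> [2]
PUSH -6  -> [2, -6]
POP      -> [2]
PUSH -3  -> [2, -3]
SWAP     -> [-3, 2]
POP      -> [-3]
PUSH -60 -> [-3, -60]
DUP      -> [-3, -60, -60]
ROT      -> [-60, -60, -3]
STORE 2  -> [-60, -60]
POP      -> [-60]
POP      -> []
PUSH 3   -> [3]
NEG      -> [-3]
LOAD 2   -> [-3, -3]
SUB      -> [0]
DUP      -> [0, 0]
OVER     -> [0, 0, 0]
PUSH -6  -> [0, 0, 0, -6]
SWAP     -> [0, 0, -6, 0]
SWAP     -> [0, 0, 0, -6]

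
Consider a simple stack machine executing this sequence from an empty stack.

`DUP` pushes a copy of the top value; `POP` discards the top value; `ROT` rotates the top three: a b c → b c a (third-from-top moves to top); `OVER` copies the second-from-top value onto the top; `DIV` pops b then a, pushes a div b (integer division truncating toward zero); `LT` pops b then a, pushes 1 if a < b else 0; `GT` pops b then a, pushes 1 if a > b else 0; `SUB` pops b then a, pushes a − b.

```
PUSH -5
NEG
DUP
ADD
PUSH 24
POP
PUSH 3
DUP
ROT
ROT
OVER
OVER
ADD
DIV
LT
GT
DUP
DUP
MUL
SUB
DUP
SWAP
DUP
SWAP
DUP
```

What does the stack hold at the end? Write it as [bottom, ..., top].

PUSH -5 : -5
NEG     : 5
DUP     : 5 5
ADD     : 10
PUSH 24 : 10 24
POP     : 10
PUSH 3  : 10 3
DUP     : 10 3 3
ROT     : 3 3 10
ROT     : 3 10 3
OVER    : 3 10 3 10
OVER    : 3 10 3 10 3
ADD     : 3 10 3 13
DIV     : 3 10 0
LT      : 3 0
GT      : 1
DUP     : 1 1
DUP     : 1 1 1
MUL     : 1 1
SUB     : 0
DUP     : 0 0
SWAP    : 0 0
DUP     : 0 0 0
SWAP    : 0 0 0
DUP     : 0 0 0 0

[0, 0, 0, 0]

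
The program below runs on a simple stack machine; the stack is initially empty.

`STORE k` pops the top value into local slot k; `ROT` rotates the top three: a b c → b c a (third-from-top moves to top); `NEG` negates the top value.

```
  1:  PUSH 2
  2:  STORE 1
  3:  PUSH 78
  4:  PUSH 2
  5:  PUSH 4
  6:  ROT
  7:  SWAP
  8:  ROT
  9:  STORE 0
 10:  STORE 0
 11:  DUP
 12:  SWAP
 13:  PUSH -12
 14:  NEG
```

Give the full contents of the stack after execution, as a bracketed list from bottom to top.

[78, 78, 12]

PUSH 2    [2]
STORE 1   []
PUSH 78   [78]
PUSH 2    [78, 2]
PUSH 4    [78, 2, 4]
ROT       [2, 4, 78]
SWAP      [2, 78, 4]
ROT       [78, 4, 2]
STORE 0   [78, 4]
STORE 0   [78]
DUP       [78, 78]
SWAP      [78, 78]
PUSH -12  [78, 78, -12]
NEG       [78, 78, 12]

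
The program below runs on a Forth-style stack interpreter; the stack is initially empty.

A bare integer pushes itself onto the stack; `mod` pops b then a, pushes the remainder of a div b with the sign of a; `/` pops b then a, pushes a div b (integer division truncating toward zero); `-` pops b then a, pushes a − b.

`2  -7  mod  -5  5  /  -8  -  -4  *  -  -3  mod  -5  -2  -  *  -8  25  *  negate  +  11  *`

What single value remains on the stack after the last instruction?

2200

2      → [2]
-7     → [2, -7]
mod    → [2]
-5     → [2, -5]
5      → [2, -5, 5]
/      → [2, -1]
-8     → [2, -1, -8]
-      → [2, 7]
-4     → [2, 7, -4]
*      → [2, -28]
-      → [30]
-3     → [30, -3]
mod    → [0]
-5     → [0, -5]
-2     → [0, -5, -2]
-      → [0, -3]
*      → [0]
-8     → [0, -8]
25     → [0, -8, 25]
*      → [0, -200]
negate → [0, 200]
+      → [200]
11     → [200, 11]
*      → [2200]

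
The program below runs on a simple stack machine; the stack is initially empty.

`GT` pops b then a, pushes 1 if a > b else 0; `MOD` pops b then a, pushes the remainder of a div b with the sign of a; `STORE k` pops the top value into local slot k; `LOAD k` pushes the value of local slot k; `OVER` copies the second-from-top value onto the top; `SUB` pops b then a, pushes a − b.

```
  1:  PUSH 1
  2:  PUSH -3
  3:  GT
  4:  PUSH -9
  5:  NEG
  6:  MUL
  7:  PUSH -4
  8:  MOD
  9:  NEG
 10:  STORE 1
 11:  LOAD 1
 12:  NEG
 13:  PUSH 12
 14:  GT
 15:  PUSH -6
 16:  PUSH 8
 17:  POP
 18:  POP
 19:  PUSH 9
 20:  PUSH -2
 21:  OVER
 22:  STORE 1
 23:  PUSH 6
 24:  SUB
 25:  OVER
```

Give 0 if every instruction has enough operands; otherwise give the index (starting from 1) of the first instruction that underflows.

PUSH 1  → 1
PUSH -3 → 1 -3
GT      → 1
PUSH -9 → 1 -9
NEG     → 1 9
MUL     → 9
PUSH -4 → 9 -4
MOD     → 1
NEG     → -1
STORE 1 → (empty)
LOAD 1  → -1
NEG     → 1
PUSH 12 → 1 12
GT      → 0
PUSH -6 → 0 -6
PUSH 8  → 0 -6 8
POP     → 0 -6
POP     → 0
PUSH 9  → 0 9
PUSH -2 → 0 9 -2
OVER    → 0 9 -2 9
STORE 1 → 0 9 -2
PUSH 6  → 0 9 -2 6
SUB     → 0 9 -8
OVER    → 0 9 -8 9

0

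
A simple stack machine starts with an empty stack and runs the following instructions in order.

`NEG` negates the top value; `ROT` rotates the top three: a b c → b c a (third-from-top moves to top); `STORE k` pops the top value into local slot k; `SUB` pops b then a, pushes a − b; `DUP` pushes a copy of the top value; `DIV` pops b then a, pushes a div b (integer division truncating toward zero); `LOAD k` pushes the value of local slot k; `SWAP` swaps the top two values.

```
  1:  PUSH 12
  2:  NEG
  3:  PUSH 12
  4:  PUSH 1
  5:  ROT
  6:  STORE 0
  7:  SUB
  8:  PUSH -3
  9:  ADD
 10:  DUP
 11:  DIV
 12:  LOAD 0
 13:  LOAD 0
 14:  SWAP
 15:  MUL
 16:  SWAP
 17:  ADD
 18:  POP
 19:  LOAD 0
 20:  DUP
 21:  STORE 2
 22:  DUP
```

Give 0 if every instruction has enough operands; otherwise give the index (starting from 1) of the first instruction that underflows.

0

PUSH 12 -> [12]
NEG     -> [-12]
PUSH 12 -> [-12, 12]
PUSH 1  -> [-12, 12, 1]
ROT     -> [12, 1, -12]
STORE 0 -> [12, 1]
SUB     -> [11]
PUSH -3 -> [11, -3]
ADD     -> [8]
DUP     -> [8, 8]
DIV     -> [1]
LOAD 0  -> [1, -12]
LOAD 0  -> [1, -12, -12]
SWAP    -> [1, -12, -12]
MUL     -> [1, 144]
SWAP    -> [144, 1]
ADD     -> [145]
POP     -> []
LOAD 0  -> [-12]
DUP     -> [-12, -12]
STORE 2 -> [-12]
DUP     -> [-12, -12]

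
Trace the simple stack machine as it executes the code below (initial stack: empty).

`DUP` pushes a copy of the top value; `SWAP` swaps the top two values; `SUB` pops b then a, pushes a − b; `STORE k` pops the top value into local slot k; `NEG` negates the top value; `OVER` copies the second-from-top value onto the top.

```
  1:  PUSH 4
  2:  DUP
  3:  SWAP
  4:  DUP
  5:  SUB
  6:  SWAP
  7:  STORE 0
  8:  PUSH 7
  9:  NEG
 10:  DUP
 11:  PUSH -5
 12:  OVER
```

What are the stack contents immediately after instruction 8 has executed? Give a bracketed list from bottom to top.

[0, 7]

PUSH 4  -> 4
DUP     -> 4 4
SWAP    -> 4 4
DUP     -> 4 4 4
SUB     -> 4 0
SWAP    -> 0 4
STORE 0 -> 0
PUSH 7  -> 0 7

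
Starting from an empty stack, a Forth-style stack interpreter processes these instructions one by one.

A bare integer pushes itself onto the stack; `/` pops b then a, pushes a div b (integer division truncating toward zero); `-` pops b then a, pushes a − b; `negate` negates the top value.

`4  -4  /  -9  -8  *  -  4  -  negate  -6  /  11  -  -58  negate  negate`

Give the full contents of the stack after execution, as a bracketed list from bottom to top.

4      → [4]
-4     → [4, -4]
/      → [-1]
-9     → [-1, -9]
-8     → [-1, -9, -8]
*      → [-1, 72]
-      → [-73]
4      → [-73, 4]
-      → [-77]
negate → [77]
-6     → [77, -6]
/      → [-12]
11     → [-12, 11]
-      → [-23]
-58    → [-23, -58]
negate → [-23, 58]
negate → [-23, -58]

[-23, -58]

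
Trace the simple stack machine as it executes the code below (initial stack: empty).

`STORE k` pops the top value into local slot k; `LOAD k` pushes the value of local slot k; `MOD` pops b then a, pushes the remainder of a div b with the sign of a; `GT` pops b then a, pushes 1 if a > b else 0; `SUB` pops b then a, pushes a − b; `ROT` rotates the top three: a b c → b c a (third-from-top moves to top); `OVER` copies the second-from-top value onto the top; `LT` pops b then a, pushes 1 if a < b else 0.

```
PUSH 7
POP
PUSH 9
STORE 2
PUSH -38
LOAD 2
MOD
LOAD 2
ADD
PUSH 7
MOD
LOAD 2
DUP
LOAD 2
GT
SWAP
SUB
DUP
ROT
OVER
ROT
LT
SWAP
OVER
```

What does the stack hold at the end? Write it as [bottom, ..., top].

[-9, 0, 0, 0]

PUSH 7   -> 7
POP      -> (empty)
PUSH 9   -> 9
STORE 2  -> (empty)
PUSH -38 -> -38
LOAD 2   -> -38 9
MOD      -> -2
LOAD 2   -> -2 9
ADD      -> 7
PUSH 7   -> 7 7
MOD      -> 0
LOAD 2   -> 0 9
DUP      -> 0 9 9
LOAD 2   -> 0 9 9 9
GT       -> 0 9 0
SWAP     -> 0 0 9
SUB      -> 0 -9
DUP      -> 0 -9 -9
ROT      -> -9 -9 0
OVER     -> -9 -9 0 -9
ROT      -> -9 0 -9 -9
LT       -> -9 0 0
SWAP     -> -9 0 0
OVER     -> -9 0 0 0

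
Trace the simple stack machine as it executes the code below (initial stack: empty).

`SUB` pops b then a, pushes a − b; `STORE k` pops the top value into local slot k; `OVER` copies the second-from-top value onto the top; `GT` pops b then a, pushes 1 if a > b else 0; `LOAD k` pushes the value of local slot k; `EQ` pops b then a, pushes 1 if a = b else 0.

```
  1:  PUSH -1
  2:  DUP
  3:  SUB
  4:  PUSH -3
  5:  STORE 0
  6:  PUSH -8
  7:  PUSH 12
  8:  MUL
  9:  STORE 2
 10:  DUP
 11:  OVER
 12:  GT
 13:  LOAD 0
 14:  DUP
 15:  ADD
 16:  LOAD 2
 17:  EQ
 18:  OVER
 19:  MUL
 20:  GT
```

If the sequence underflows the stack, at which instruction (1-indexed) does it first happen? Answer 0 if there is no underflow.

PUSH -1 : -1
DUP     : -1 -1
SUB     : 0
PUSH -3 : 0 -3
STORE 0 : 0
PUSH -8 : 0 -8
PUSH 12 : 0 -8 12
MUL     : 0 -96
STORE 2 : 0
DUP     : 0 0
OVER    : 0 0 0
GT      : 0 0
LOAD 0  : 0 0 -3
DUP     : 0 0 -3 -3
ADD     : 0 0 -6
LOAD 2  : 0 0 -6 -96
EQ      : 0 0 0
OVER    : 0 0 0 0
MUL     : 0 0 0
GT      : 0 0

0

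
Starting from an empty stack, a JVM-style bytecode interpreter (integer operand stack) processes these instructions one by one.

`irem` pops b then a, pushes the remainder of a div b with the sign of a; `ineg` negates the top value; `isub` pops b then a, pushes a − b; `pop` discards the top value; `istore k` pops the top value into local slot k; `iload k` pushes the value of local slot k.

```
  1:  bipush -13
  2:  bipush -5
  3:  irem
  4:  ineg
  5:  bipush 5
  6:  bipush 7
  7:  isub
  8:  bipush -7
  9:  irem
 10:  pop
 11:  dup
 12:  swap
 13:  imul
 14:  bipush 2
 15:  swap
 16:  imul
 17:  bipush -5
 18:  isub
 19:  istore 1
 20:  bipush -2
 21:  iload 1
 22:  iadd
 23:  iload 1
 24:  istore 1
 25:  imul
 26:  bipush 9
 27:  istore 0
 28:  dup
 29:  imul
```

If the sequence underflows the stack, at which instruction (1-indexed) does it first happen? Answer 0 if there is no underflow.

bipush -13  -13
bipush -5   -13 -5
irem        -3
ineg        3
bipush 5    3 5
bipush 7    3 5 7
isub        3 -2
bipush -7   3 -2 -7
irem        3 -2
pop         3
dup         3 3
swap        3 3
imul        9
bipush 2    9 2
swap        2 9
imul        18
bipush -5   18 -5
isub        23
istore 1    (empty)
bipush -2   -2
iload 1     -2 23
iadd        21
iload 1     21 23
istore 1    21
imul  — needs 2 operands, stack has 1 → underflow

25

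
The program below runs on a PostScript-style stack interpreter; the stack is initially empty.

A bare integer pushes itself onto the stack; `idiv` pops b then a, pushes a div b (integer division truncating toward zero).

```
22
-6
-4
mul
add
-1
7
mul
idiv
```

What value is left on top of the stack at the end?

22    22
-6    22 -6
-4    22 -6 -4
mul   22 24
add   46
-1    46 -1
7     46 -1 7
mul   46 -7
idiv  -6

-6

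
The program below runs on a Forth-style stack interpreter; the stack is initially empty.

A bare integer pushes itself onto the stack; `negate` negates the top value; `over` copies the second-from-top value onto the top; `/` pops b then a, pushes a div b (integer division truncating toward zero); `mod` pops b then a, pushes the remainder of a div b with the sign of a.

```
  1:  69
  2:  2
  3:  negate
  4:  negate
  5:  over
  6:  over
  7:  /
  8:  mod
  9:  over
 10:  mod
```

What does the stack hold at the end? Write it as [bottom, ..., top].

[69, 2]

69     → [69]
2      → [69, 2]
negate → [69, -2]
negate → [69, 2]
over   → [69, 2, 69]
over   → [69, 2, 69, 2]
/      → [69, 2, 34]
mod    → [69, 2]
over   → [69, 2, 69]
mod    → [69, 2]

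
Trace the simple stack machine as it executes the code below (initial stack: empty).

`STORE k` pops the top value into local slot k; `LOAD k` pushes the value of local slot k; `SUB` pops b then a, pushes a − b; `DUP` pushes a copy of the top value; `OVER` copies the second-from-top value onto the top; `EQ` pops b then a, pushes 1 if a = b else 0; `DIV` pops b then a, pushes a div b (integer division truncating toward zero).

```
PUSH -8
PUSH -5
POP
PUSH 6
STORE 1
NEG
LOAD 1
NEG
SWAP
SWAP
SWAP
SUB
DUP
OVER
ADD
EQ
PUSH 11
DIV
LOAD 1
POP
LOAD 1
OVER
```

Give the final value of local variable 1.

PUSH -8  [-8]
PUSH -5  [-8, -5]
POP      [-8]
PUSH 6   [-8, 6]
STORE 1  [-8]
NEG      [8]
LOAD 1   [8, 6]
NEG      [8, -6]
SWAP     [-6, 8]
SWAP     [8, -6]
SWAP     [-6, 8]
SUB      [-14]
DUP      [-14, -14]
OVER     [-14, -14, -14]
ADD      [-14, -28]
EQ       [0]
PUSH 11  [0, 11]
DIV      [0]
LOAD 1   [0, 6]
POP      [0]
LOAD 1   [0, 6]
OVER     [0, 6, 0]

6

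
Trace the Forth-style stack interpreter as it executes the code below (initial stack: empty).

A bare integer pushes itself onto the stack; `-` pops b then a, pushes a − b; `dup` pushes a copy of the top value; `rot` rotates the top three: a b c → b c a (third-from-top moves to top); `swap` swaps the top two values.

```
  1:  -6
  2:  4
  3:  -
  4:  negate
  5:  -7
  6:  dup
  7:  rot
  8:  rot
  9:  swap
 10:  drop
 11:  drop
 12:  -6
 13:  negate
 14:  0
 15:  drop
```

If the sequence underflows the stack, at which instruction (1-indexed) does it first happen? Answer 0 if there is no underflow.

0

-6     → [-6]
4      → [-6, 4]
-      → [-10]
negate → [10]
-7     → [10, -7]
dup    → [10, -7, -7]
rot    → [-7, -7, 10]
rot    → [-7, 10, -7]
swap   → [-7, -7, 10]
drop   → [-7, -7]
drop   → [-7]
-6     → [-7, -6]
negate → [-7, 6]
0      → [-7, 6, 0]
drop   → [-7, 6]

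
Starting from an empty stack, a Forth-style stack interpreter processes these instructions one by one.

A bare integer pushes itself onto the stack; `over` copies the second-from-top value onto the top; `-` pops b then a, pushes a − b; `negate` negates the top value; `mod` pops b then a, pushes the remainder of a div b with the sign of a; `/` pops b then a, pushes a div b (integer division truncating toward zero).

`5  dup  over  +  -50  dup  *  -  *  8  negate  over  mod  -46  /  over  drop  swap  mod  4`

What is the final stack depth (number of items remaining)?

5      : 5
dup    : 5 5
over   : 5 5 5
+      : 5 10
-50    : 5 10 -50
dup    : 5 10 -50 -50
*      : 5 10 2500
-      : 5 -2490
*      : -12450
8      : -12450 8
negate : -12450 -8
over   : -12450 -8 -12450
mod    : -12450 -8
-46    : -12450 -8 -46
/      : -12450 0
over   : -12450 0 -12450
drop   : -12450 0
swap   : 0 -12450
mod    : 0
4      : 0 4

2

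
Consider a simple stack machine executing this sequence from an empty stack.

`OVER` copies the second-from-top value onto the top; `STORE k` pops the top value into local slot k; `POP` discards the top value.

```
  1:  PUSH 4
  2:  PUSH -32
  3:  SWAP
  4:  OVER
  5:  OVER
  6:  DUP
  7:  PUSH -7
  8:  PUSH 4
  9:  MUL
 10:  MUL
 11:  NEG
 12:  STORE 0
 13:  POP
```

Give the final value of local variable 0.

PUSH 4    4
PUSH -32  4 -32
SWAP      -32 4
OVER      -32 4 -32
OVER      -32 4 -32 4
DUP       -32 4 -32 4 4
PUSH -7   -32 4 -32 4 4 -7
PUSH 4    -32 4 -32 4 4 -7 4
MUL       -32 4 -32 4 4 -28
MUL       -32 4 -32 4 -112
NEG       -32 4 -32 4 112
STORE 0   -32 4 -32 4
POP       -32 4 -32

112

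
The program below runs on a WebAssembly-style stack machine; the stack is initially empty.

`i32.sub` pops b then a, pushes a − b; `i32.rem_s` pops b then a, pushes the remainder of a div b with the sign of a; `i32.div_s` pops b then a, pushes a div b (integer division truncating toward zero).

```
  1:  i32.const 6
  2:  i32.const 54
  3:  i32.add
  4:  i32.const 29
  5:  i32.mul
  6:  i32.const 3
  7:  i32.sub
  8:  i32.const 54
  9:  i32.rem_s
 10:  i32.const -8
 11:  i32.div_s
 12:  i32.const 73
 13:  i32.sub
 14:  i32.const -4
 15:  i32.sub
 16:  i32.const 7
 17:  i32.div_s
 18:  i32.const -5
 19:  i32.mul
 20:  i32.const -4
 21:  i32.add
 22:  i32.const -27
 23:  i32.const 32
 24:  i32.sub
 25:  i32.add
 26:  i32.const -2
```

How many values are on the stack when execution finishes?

i32.const 6   → 6
i32.const 54  → 6 54
i32.add       → 60
i32.const 29  → 60 29
i32.mul       → 1740
i32.const 3   → 1740 3
i32.sub       → 1737
i32.const 54  → 1737 54
i32.rem_s     → 9
i32.const -8  → 9 -8
i32.div_s     → -1
i32.const 73  → -1 73
i32.sub       → -74
i32.const -4  → -74 -4
i32.sub       → -70
i32.const 7   → -70 7
i32.div_s     → -10
i32.const -5  → -10 -5
i32.mul       → 50
i32.const -4  → 50 -4
i32.add       → 46
i32.const -27 → 46 -27
i32.const 32  → 46 -27 32
i32.sub       → 46 -59
i32.add       → -13
i32.const -2  → -13 -2

2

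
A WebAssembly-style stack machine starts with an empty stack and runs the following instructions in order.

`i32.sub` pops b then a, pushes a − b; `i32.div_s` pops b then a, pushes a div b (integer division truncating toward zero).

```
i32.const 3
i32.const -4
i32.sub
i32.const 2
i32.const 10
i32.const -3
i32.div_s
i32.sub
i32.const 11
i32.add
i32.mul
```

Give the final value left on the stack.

i32.const 3  : [3]
i32.const -4 : [3, -4]
i32.sub      : [7]
i32.const 2  : [7, 2]
i32.const 10 : [7, 2, 10]
i32.const -3 : [7, 2, 10, -3]
i32.div_s    : [7, 2, -3]
i32.sub      : [7, 5]
i32.const 11 : [7, 5, 11]
i32.add      : [7, 16]
i32.mul      : [112]

112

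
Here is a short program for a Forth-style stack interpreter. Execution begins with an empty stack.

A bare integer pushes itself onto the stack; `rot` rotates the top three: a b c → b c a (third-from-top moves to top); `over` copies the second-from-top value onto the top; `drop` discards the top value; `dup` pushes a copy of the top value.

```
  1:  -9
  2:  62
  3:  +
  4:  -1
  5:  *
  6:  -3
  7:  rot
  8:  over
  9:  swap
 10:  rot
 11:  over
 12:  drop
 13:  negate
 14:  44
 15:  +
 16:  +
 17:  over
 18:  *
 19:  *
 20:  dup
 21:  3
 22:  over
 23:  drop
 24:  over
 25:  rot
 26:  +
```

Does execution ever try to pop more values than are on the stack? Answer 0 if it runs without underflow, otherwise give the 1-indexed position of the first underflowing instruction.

7

-9 -> -9
62 -> -9 62
+  -> 53
-1 -> 53 -1
*  -> -53
-3 -> -53 -3
rot  — needs 3 operands, stack has 2 → underflow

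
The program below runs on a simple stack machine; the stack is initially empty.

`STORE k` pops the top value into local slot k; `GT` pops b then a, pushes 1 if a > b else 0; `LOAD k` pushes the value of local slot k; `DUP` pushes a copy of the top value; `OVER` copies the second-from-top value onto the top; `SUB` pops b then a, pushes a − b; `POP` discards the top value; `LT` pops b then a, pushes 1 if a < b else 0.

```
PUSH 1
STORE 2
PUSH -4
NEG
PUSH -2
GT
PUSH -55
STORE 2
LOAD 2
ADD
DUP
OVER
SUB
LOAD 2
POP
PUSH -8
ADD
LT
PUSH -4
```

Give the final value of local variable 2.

PUSH 1   → [1]
STORE 2  → []
PUSH -4  → [-4]
NEG      → [4]
PUSH -2  → [4, -2]
GT       → [1]
PUSH -55 → [1, -55]
STORE 2  → [1]
LOAD 2   → [1, -55]
ADD      → [-54]
DUP      → [-54, -54]
OVER     → [-54, -54, -54]
SUB      → [-54, 0]
LOAD 2   → [-54, 0, -55]
POP      → [-54, 0]
PUSH -8  → [-54, 0, -8]
ADD      → [-54, -8]
LT       → [1]
PUSH -4  → [1, -4]

-55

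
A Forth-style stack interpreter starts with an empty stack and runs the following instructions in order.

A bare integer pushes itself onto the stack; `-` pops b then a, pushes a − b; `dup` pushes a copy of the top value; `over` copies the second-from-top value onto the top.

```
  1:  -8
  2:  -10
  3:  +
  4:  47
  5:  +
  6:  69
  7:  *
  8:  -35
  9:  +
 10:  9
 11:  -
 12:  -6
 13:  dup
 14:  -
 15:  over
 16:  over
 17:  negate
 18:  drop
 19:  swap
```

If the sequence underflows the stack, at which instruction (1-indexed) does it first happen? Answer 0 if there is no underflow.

-8     -> [-8]
-10    -> [-8, -10]
+      -> [-18]
47     -> [-18, 47]
+      -> [29]
69     -> [29, 69]
*      -> [2001]
-35    -> [2001, -35]
+      -> [1966]
9      -> [1966, 9]
-      -> [1957]
-6     -> [1957, -6]
dup    -> [1957, -6, -6]
-      -> [1957, 0]
over   -> [1957, 0, 1957]
over   -> [1957, 0, 1957, 0]
negate -> [1957, 0, 1957, 0]
drop   -> [1957, 0, 1957]
swap   -> [1957, 1957, 0]

0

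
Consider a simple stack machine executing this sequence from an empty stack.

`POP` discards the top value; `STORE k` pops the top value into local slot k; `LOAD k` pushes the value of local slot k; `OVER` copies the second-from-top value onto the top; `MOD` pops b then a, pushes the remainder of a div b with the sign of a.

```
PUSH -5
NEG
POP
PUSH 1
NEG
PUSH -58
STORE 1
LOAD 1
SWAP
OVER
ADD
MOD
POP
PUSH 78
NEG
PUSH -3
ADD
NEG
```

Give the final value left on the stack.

PUSH -5  -> [-5]
NEG      -> [5]
POP      -> []
PUSH 1   -> [1]
NEG      -> [-1]
PUSH -58 -> [-1, -58]
STORE 1  -> [-1]
LOAD 1   -> [-1, -58]
SWAP     -> [-58, -1]
OVER     -> [-58, -1, -58]
ADD      -> [-58, -59]
MOD      -> [-58]
POP      -> []
PUSH 78  -> [78]
NEG      -> [-78]
PUSH -3  -> [-78, -3]
ADD      -> [-81]
NEG      -> [81]

81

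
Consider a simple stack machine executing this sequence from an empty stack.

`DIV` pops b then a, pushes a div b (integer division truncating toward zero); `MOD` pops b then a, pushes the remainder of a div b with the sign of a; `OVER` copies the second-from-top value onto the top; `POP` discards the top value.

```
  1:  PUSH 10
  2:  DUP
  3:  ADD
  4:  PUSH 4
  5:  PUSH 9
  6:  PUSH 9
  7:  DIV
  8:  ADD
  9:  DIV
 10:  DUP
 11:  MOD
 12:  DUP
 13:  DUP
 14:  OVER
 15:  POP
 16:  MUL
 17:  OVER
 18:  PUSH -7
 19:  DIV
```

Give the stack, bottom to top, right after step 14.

[0, 0, 0, 0]

PUSH 10 -> 10
DUP     -> 10 10
ADD     -> 20
PUSH 4  -> 20 4
PUSH 9  -> 20 4 9
PUSH 9  -> 20 4 9 9
DIV     -> 20 4 1
ADD     -> 20 5
DIV     -> 4
DUP     -> 4 4
MOD     -> 0
DUP     -> 0 0
DUP     -> 0 0 0
OVER    -> 0 0 0 0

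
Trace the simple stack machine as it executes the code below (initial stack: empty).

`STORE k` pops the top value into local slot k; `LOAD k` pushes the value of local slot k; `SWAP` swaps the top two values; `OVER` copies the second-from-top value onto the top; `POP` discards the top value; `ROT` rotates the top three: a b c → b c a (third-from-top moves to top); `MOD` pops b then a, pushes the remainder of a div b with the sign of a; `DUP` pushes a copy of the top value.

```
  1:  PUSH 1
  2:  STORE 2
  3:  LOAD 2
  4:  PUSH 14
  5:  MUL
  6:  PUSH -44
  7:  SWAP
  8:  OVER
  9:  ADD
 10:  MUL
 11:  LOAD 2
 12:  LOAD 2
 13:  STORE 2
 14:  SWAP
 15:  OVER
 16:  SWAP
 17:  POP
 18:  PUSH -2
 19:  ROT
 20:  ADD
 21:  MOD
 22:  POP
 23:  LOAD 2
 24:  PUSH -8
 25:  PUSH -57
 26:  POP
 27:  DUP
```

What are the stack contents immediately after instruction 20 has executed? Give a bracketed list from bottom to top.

PUSH 1   : 1
STORE 2  : (empty)
LOAD 2   : 1
PUSH 14  : 1 14
MUL      : 14
PUSH -44 : 14 -44
SWAP     : -44 14
OVER     : -44 14 -44
ADD      : -44 -30
MUL      : 1320
LOAD 2   : 1320 1
LOAD 2   : 1320 1 1
STORE 2  : 1320 1
SWAP     : 1 1320
OVER     : 1 1320 1
SWAP     : 1 1 1320
POP      : 1 1
PUSH -2  : 1 1 -2
ROT      : 1 -2 1
ADD      : 1 -1

[1, -1]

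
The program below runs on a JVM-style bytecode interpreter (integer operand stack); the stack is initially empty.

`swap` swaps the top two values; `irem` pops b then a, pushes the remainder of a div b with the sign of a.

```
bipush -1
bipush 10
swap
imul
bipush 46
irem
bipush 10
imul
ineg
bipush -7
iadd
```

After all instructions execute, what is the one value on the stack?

bipush -1 : -1
bipush 10 : -1 10
swap      : 10 -1
imul      : -10
bipush 46 : -10 46
irem      : -10
bipush 10 : -10 10
imul      : -100
ineg      : 100
bipush -7 : 100 -7
iadd      : 93

93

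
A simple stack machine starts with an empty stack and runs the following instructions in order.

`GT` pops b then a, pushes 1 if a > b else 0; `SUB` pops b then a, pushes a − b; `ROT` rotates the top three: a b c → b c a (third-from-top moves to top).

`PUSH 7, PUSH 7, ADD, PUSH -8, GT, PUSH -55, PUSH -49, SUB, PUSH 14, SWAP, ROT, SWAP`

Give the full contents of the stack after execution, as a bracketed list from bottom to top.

PUSH 7   : 7
PUSH 7   : 7 7
ADD      : 14
PUSH -8  : 14 -8
GT       : 1
PUSH -55 : 1 -55
PUSH -49 : 1 -55 -49
SUB      : 1 -6
PUSH 14  : 1 -6 14
SWAP     : 1 14 -6
ROT      : 14 -6 1
SWAP     : 14 1 -6

[14, 1, -6]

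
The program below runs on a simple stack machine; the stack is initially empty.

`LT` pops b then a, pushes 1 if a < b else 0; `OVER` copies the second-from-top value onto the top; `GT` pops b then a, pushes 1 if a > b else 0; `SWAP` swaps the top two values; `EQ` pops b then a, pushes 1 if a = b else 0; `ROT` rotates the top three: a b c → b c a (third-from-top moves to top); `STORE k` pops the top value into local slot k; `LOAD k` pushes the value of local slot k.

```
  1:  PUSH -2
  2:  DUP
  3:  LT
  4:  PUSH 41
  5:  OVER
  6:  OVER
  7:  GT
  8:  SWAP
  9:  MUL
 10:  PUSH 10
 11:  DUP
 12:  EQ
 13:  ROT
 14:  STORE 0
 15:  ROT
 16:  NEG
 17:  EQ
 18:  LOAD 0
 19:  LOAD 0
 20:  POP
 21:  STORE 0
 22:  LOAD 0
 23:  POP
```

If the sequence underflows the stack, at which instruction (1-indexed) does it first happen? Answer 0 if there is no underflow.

15

PUSH -2 -> -2
DUP     -> -2 -2
LT      -> 0
PUSH 41 -> 0 41
OVER    -> 0 41 0
OVER    -> 0 41 0 41
GT      -> 0 41 0
SWAP    -> 0 0 41
MUL     -> 0 0
PUSH 10 -> 0 0 10
DUP     -> 0 0 10 10
EQ      -> 0 0 1
ROT     -> 0 1 0
STORE 0 -> 0 1
ROT  — needs 3 operands, stack has 2 → underflow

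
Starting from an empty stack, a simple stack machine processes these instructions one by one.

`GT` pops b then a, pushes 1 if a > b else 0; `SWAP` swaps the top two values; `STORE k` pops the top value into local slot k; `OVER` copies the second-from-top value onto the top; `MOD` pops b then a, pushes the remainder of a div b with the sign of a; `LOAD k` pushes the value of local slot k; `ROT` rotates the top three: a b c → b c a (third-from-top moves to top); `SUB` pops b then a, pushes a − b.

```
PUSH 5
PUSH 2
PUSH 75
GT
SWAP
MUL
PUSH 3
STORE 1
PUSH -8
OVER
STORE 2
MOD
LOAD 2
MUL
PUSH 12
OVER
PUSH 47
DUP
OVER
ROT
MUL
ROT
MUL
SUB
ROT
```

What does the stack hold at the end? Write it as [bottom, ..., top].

[12, 47, 0]

PUSH 5  -> 5
PUSH 2  -> 5 2
PUSH 75 -> 5 2 75
GT      -> 5 0
SWAP    -> 0 5
MUL     -> 0
PUSH 3  -> 0 3
STORE 1 -> 0
PUSH -8 -> 0 -8
OVER    -> 0 -8 0
STORE 2 -> 0 -8
MOD     -> 0
LOAD 2  -> 0 0
MUL     -> 0
PUSH 12 -> 0 12
OVER    -> 0 12 0
PUSH 47 -> 0 12 0 47
DUP     -> 0 12 0 47 47
OVER    -> 0 12 0 47 47 47
ROT     -> 0 12 0 47 47 47
MUL     -> 0 12 0 47 2209
ROT     -> 0 12 47 2209 0
MUL     -> 0 12 47 0
SUB     -> 0 12 47
ROT     -> 12 47 0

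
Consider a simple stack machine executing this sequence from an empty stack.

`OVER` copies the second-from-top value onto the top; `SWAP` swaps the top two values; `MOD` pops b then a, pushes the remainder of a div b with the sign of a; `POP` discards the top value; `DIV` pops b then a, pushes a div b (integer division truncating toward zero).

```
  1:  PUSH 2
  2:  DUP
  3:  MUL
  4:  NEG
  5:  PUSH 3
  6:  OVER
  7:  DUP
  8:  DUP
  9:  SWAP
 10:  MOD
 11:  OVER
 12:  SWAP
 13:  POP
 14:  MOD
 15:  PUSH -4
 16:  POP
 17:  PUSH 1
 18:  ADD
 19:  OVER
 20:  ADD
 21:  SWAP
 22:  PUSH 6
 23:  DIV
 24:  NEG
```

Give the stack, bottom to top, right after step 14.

[-4, 3, 0]

PUSH 2  [2]
DUP     [2, 2]
MUL     [4]
NEG     [-4]
PUSH 3  [-4, 3]
OVER    [-4, 3, -4]
DUP     [-4, 3, -4, -4]
DUP     [-4, 3, -4, -4, -4]
SWAP    [-4, 3, -4, -4, -4]
MOD     [-4, 3, -4, 0]
OVER    [-4, 3, -4, 0, -4]
SWAP    [-4, 3, -4, -4, 0]
POP     [-4, 3, -4, -4]
MOD     [-4, 3, 0]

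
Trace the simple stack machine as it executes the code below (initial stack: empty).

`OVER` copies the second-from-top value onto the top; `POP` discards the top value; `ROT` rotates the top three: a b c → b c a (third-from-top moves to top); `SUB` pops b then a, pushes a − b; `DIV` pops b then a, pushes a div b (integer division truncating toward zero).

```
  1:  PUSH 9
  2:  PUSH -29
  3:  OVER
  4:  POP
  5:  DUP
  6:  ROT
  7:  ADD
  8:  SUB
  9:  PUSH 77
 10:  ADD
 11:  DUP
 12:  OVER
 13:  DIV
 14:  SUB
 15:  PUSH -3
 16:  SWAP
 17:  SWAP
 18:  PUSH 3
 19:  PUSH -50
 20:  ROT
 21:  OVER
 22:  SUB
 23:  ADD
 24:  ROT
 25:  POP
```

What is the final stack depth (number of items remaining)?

PUSH 9   -> [9]
PUSH -29 -> [9, -29]
OVER     -> [9, -29, 9]
POP      -> [9, -29]
DUP      -> [9, -29, -29]
ROT      -> [-29, -29, 9]
ADD      -> [-29, -20]
SUB      -> [-9]
PUSH 77  -> [-9, 77]
ADD      -> [68]
DUP      -> [68, 68]
OVER     -> [68, 68, 68]
DIV      -> [68, 1]
SUB      -> [67]
PUSH -3  -> [67, -3]
SWAP     -> [-3, 67]
SWAP     -> [67, -3]
PUSH 3   -> [67, -3, 3]
PUSH -50 -> [67, -3, 3, -50]
ROT      -> [67, 3, -50, -3]
OVER     -> [67, 3, -50, -3, -50]
SUB      -> [67, 3, -50, 47]
ADD      -> [67, 3, -3]
ROT      -> [3, -3, 67]
POP      -> [3, -3]

2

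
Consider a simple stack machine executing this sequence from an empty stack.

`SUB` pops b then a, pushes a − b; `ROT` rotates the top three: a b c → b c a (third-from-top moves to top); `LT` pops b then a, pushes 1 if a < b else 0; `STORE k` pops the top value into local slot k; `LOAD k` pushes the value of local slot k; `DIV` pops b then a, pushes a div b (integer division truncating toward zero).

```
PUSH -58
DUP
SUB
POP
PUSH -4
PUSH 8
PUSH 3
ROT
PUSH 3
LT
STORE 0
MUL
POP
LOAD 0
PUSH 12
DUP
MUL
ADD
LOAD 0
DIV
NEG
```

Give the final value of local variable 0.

1

PUSH -58  -58
DUP       -58 -58
SUB       0
POP       (empty)
PUSH -4   -4
PUSH 8    -4 8
PUSH 3    -4 8 3
ROT       8 3 -4
PUSH 3    8 3 -4 3
LT        8 3 1
STORE 0   8 3
MUL       24
POP       (empty)
LOAD 0    1
PUSH 12   1 12
DUP       1 12 12
MUL       1 144
ADD       145
LOAD 0    145 1
DIV       145
NEG       -145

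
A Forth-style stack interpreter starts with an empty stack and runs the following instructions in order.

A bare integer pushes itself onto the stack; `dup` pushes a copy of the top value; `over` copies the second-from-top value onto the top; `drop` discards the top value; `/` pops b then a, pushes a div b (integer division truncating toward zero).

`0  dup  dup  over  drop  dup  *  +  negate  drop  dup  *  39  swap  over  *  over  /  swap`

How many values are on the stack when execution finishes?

0       [0]
dup     [0, 0]
dup     [0, 0, 0]
over    [0, 0, 0, 0]
drop    [0, 0, 0]
dup     [0, 0, 0, 0]
*       [0, 0, 0]
+       [0, 0]
negate  [0, 0]
drop    [0]
dup     [0, 0]
*       [0]
39      [0, 39]
swap    [39, 0]
over    [39, 0, 39]
*       [39, 0]
over    [39, 0, 39]
/       [39, 0]
swap    [0, 39]

2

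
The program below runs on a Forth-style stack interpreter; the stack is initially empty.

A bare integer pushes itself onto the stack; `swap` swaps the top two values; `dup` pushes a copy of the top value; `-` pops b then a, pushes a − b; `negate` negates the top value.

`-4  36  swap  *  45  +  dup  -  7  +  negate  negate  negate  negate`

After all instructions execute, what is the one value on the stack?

7

-4     : -4
36     : -4 36
swap   : 36 -4
*      : -144
45     : -144 45
+      : -99
dup    : -99 -99
-      : 0
7      : 0 7
+      : 7
negate : -7
negate : 7
negate : -7
negate : 7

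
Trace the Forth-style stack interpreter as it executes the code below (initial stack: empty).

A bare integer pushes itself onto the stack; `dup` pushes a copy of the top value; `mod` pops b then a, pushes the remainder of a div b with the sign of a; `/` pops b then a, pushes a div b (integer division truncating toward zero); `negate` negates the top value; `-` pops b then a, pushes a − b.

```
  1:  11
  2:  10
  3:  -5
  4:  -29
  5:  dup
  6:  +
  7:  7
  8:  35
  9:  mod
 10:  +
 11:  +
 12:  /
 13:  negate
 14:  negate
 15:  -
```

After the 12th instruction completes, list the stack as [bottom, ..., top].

[11, 0]

11   [11]
10   [11, 10]
-5   [11, 10, -5]
-29  [11, 10, -5, -29]
dup  [11, 10, -5, -29, -29]
+    [11, 10, -5, -58]
7    [11, 10, -5, -58, 7]
35   [11, 10, -5, -58, 7, 35]
mod  [11, 10, -5, -58, 7]
+    [11, 10, -5, -51]
+    [11, 10, -56]
/    [11, 0]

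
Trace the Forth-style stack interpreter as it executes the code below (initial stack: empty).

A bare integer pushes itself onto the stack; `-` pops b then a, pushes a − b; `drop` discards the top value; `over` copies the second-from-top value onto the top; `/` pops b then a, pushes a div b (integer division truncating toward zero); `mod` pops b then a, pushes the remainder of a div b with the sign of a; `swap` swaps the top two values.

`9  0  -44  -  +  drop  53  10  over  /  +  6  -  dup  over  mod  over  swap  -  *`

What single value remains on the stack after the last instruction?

2209

9    : 9
0    : 9 0
-44  : 9 0 -44
-    : 9 44
+    : 53
drop : (empty)
53   : 53
10   : 53 10
over : 53 10 53
/    : 53 0
+    : 53
6    : 53 6
-    : 47
dup  : 47 47
over : 47 47 47
mod  : 47 0
over : 47 0 47
swap : 47 47 0
-    : 47 47
*    : 2209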